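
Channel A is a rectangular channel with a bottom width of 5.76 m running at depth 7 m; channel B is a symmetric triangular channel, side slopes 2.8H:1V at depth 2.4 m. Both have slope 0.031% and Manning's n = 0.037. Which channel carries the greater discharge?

Channel A: Flow area A = b·y = 5.76 × 7 = 40.32 m². Wetted perimeter P = b + 2y = 5.76 + 2×7 = 19.76 m. Hydraulic radius R = A/P = 40.32/19.76 = 2.04 m. Q_A = (1/0.037)·40.32·2.04^(2/3)·√0.00031 = 30.87 m³/s.
Channel B: For a triangular section with side slope z = 2.8: A = zy² = 2.8×2.4² = 16.13 m²; P = 2y√(1+z²) = 2×2.4×2.973 = 14.27 m. Hydraulic radius R = A/P = 16.13/14.27 = 1.13 m. Q_B = (1/0.037)·16.13·1.13^(2/3)·√0.00031 = 8.327 m³/s.
Q_A = 30.87 m³/s vs Q_B = 8.327 m³/s, so channel A carries more.

channel A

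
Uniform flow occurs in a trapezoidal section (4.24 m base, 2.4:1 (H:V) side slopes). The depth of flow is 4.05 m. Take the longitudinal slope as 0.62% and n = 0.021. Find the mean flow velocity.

V = 6.41 m/s

With bottom width b = 4.24 m and side slope z = 2.4: A = (b + zy)y = (4.24 + 2.4×4.05)×4.05 = 56.54 m²; P = b + 2y√(1+z²) = 4.24 + 2×4.05×2.6 = 25.3 m.
Hydraulic radius R = A/P = 56.54/25.3 = 2.235 m.
From Manning's equation, V = (1/n) R^(2/3) S^(1/2) = (1/0.021) × 2.235^(2/3) × 0.0062^(1/2) = 6.41 m/s.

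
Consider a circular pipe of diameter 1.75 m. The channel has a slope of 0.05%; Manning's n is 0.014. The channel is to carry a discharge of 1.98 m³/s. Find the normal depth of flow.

Manning's equation rearranged: A R^(2/3) = nQ / (1·√S) = 0.014 × 1.98 / (√0.0005) = 1.24.
Trying y = 1.01 m: A R^(2/3) = 0.8768 — low.
Trying y = 1.61 m: A R^(2/3) = 1.488 — high.
Trying y = 1.29 m: A R^(2/3) = 1.238 — matches.

y_n = 1.29 m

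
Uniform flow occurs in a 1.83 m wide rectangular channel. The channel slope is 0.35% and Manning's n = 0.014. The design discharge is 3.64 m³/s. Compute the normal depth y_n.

y_n = 0.822 m

Manning's equation rearranged: A R^(2/3) = nQ / (1·√S) = 0.014 × 3.64 / (√0.0035) = 0.8614.
Try y = 0.617 m: A R^(2/3) = 0.5804 — low.
Try y = 0.941 m: A R^(2/3) = 1.032 — high.
Try y = 0.822 m: A R^(2/3) = 0.861 — close enough.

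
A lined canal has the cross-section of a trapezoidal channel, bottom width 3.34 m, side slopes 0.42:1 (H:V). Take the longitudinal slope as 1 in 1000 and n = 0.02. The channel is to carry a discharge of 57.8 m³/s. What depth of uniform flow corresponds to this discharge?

y_n = 4.63 m

Manning's equation rearranged: A R^(2/3) = nQ / (1·√S) = 0.02 × 57.8 / (√0.001) = 36.56.
Try y = 3.23 m: A R^(2/3) = 19.58 — short.
Try y = 5.82 m: A R^(2/3) = 55.36 — over.
Try y = 4.63 m: A R^(2/3) = 36.58 — ≈ 36.56.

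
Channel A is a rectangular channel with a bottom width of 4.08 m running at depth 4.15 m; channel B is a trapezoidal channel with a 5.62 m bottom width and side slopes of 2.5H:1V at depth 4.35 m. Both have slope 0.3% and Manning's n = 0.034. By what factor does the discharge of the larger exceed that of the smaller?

Channel A: Flow area A = b·y = 4.08 × 4.15 = 16.93 m². Wetted perimeter P = b + 2y = 4.08 + 2×4.15 = 12.38 m. Hydraulic radius R = A/P = 16.93/12.38 = 1.368 m. Q_A = (1/0.034)·16.93·1.368^(2/3)·√0.003 = 33.61 m³/s.
Channel B: With bottom width b = 5.62 m and side slope z = 2.5: A = (b + zy)y = (5.62 + 2.5×4.35)×4.35 = 71.75 m²; P = b + 2y√(1+z²) = 5.62 + 2×4.35×2.693 = 29.05 m. Hydraulic radius R = A/P = 71.75/29.05 = 2.47 m. Q_B = (1/0.034)·71.75·2.47^(2/3)·√0.003 = 211.2 m³/s.
The larger discharge is 211.2 m³/s and the smaller is 33.61 m³/s; the ratio is 6.29.

6.29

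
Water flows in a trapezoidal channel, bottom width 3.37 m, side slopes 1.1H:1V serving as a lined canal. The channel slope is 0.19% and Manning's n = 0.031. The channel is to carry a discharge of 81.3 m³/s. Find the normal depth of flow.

y_n = 4.29 m

Manning's equation rearranged: A R^(2/3) = nQ / (1·√S) = 0.031 × 81.3 / (√0.0019) = 57.82.
Trying y = 3.37 m: A R^(2/3) = 35.04 — short.
Trying y = 4.95 m: A R^(2/3) = 78.49 — over.
Trying y = 4.29 m: A R^(2/3) = 57.84 — ≈ 57.82.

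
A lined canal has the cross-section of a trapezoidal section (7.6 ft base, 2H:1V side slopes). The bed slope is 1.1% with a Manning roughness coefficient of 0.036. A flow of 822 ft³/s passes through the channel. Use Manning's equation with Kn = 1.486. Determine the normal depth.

Manning's equation rearranged: A R^(2/3) = nQ / (1.486·√S) = 0.036 × 822 / (1.486 × √0.011) = 189.9.
Trying y = 6.12 ft: A R^(2/3) = 278.4 — over.
Trying y = 4.46 ft: A R^(2/3) = 142 — short.
Trying y = 5.12 ft: A R^(2/3) = 189.8 — ≈ 189.9.

y_n = 5.12 ft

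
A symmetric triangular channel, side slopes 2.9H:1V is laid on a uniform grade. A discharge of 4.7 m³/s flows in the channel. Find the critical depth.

At critical depth, Q² T / (g A³) = 1, i.e. A³/T = Q²/g = 4.7²/9.81 = 2.252.
Trying y = 0.728 m: A³/T = 0.8599 — short.
Trying y = 0.989 m: A³/T = 3.979 — over.
Trying y = 0.883 m: A³/T = 2.257 — ≈ 2.252.

y_c = 0.883 m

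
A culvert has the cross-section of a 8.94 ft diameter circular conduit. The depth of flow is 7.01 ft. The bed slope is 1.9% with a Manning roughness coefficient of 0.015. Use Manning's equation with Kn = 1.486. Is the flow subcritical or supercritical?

For a circular section of diameter D = 8.94 ft at depth y = 7.01 ft, the central angle is θ = 2 arccos(1 − 2y/D) = 4.35 rad. Then A = (D²/8)(θ − sin θ) = 52.8 ft² and P = Dθ/2 = 19.45 ft.
Hydraulic radius R = A/P = 52.8/19.45 = 2.715 ft.
V = (1.486/n) R^(2/3) √S = (1.486/0.015) × 2.715^(2/3) × √0.019 = 26.58 ft/s. Hydraulic depth D_h = A/T = 52.8/7.356 = 7.178 ft.
Froude number Fr = V/√(g·D_h) = 26.58/√(32.2×7.178) = 1.75, which is greater than 1, so the flow is supercritical.

supercritical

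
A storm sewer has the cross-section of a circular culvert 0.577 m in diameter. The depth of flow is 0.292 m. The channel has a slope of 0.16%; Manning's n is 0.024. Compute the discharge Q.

For a circular section of diameter D = 0.577 m at depth y = 0.292 m, the central angle is θ = 2 arccos(1 − 2y/D) = 3.166 rad. Then A = (D²/8)(θ − sin θ) = 0.1328 m² and P = Dθ/2 = 0.9133 m.
Hydraulic radius R = A/P = 0.1328/0.9133 = 0.1454 m.
Manning's equation: Q = (1/n) A R^(2/3) S^(1/2) = (1/0.024) × 0.1328 × 0.1454^(2/3) × 0.0016^(1/2) = 0.0612 m³/s.

Q = 0.0612 m³/s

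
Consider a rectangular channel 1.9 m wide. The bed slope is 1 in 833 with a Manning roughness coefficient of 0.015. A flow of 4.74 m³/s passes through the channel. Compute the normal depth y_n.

Manning's equation rearranged: A R^(2/3) = nQ / (1·√S) = 0.015 × 4.74 / (√0.0012) = 2.052.
At y = 1.13 m: A R^(2/3) = 1.381 — short.
At y = 1.68 m: A R^(2/3) = 2.288 — over.
At y = 1.54 m: A R^(2/3) = 2.053 — close enough.

y_n = 1.54 m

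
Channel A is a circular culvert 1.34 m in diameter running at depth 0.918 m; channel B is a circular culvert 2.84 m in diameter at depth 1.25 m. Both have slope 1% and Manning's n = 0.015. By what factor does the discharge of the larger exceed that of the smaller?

3.65

Channel A: For a circular section of diameter D = 1.34 m at depth y = 0.918 m, the central angle is θ = 2 arccos(1 − 2y/D) = 3.9 rad. Then A = (D²/8)(θ − sin θ) = 1.03 m² and P = Dθ/2 = 2.613 m. Hydraulic radius R = A/P = 1.03/2.613 = 0.3941 m. Q_A = (1/0.015)·1.03·0.3941^(2/3)·√0.01 = 3.69 m³/s.
Channel B: For a circular section of diameter D = 2.84 m at depth y = 1.25 m, the central angle is θ = 2 arccos(1 − 2y/D) = 2.902 rad. Then A = (D²/8)(θ − sin θ) = 2.686 m² and P = Dθ/2 = 4.12 m. Hydraulic radius R = A/P = 2.686/4.12 = 0.6518 m. Q_B = (1/0.015)·2.686·0.6518^(2/3)·√0.01 = 13.46 m³/s.
The larger discharge is 13.46 m³/s and the smaller is 3.69 m³/s; the ratio is 3.65.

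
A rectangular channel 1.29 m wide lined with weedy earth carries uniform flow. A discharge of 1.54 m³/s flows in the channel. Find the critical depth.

For a rectangular channel, critical depth y_c = (q²/g)^(1/3) where q = Q/b = 1.54/1.29 = 1.194 m²/s.
So y_c = (1.194²/9.81)^(1/3) = 0.526 m.

y_c = 0.526 m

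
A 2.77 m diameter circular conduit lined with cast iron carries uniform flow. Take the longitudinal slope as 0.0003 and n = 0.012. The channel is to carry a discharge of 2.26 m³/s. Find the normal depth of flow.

Manning's equation rearranged: A R^(2/3) = nQ / (1·√S) = 0.012 × 2.26 / (√0.0003) = 1.566.
At y = 1.21 m: A R^(2/3) = 1.864 — high.
At y = 0.761 m: A R^(2/3) = 0.7782 — low.
At y = 1.1 m: A R^(2/3) = 1.569 — close enough.

y_n = 1.1 m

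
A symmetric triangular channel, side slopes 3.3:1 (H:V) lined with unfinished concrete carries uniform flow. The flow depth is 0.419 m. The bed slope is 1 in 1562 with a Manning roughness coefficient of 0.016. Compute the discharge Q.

For a triangular section with side slope z = 3.3: A = zy² = 3.3×0.419² = 0.5794 m²; P = 2y√(1+z²) = 2×0.419×3.448 = 2.89 m.
Hydraulic radius R = A/P = 0.5794/2.89 = 0.2005 m.
Manning's equation: Q = (1/n) A R^(2/3) S^(1/2) = (1/0.016) × 0.5794 × 0.2005^(2/3) × 0.0006402^(1/2) = 0.314 m³/s.

Q = 0.314 m³/s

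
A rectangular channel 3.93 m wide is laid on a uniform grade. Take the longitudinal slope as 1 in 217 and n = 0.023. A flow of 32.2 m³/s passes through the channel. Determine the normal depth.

Manning's equation rearranged: A R^(2/3) = nQ / (1·√S) = 0.023 × 32.2 / (√0.004608) = 10.91.
At y = 2.02 m: A R^(2/3) = 7.918 — low.
At y = 3.15 m: A R^(2/3) = 14.06 — high.
At y = 2.58 m: A R^(2/3) = 10.91 — matches.

y_n = 2.58 m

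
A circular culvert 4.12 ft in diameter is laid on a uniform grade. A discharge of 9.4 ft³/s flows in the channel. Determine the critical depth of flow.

y_c = 0.885 ft

At critical depth, Q² T / (g A³) = 1, i.e. A³/T = Q²/g = 9.4²/32.2 = 2.744.
Try y = 0.627 ft: A³/T = 0.7094 — too small.
Try y = 1.09 ft: A³/T = 6.186 — too large.
Try y = 0.885 ft: A³/T = 2.744 — matches.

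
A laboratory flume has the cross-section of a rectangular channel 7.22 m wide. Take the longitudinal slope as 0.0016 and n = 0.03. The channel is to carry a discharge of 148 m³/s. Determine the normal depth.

Manning's equation rearranged: A R^(2/3) = nQ / (1·√S) = 0.03 × 148 / (√0.0016) = 111.
Trying y = 9.11 m: A R^(2/3) = 123.9 — high.
Trying y = 7.05 m: A R^(2/3) = 90.93 — low.
Trying y = 8.31 m: A R^(2/3) = 111 — matches.

y_n = 8.31 m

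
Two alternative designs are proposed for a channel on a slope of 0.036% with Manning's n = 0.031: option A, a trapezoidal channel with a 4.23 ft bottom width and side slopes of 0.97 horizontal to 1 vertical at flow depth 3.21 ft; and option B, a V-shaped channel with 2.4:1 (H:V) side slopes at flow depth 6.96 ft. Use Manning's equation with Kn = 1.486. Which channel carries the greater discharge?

channel B

Channel A: With bottom width b = 4.23 ft and side slope z = 0.97: A = (b + zy)y = (4.23 + 0.97×3.21)×3.21 = 23.57 ft²; P = b + 2y√(1+z²) = 4.23 + 2×3.21×1.393 = 13.17 ft. Hydraulic radius R = A/P = 23.57/13.17 = 1.789 ft. Q_A = (1.486/0.031)·23.57·1.789^(2/3)·√0.00036 = 31.6 ft³/s.
Channel B: For a triangular section with side slope z = 2.4: A = zy² = 2.4×6.96² = 116.3 ft²; P = 2y√(1+z²) = 2×6.96×2.6 = 36.19 ft. Hydraulic radius R = A/P = 116.3/36.19 = 3.212 ft. Q_B = (1.486/0.031)·116.3·3.212^(2/3)·√0.00036 = 230.2 ft³/s.
Q_A = 31.6 ft³/s vs Q_B = 230.2 ft³/s, so channel B carries more.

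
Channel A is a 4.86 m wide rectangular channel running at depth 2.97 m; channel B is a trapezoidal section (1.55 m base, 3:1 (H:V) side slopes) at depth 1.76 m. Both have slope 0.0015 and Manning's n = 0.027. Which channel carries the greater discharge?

channel A

Channel A: Flow area A = b·y = 4.86 × 2.97 = 14.43 m². Wetted perimeter P = b + 2y = 4.86 + 2×2.97 = 10.8 m. Hydraulic radius R = A/P = 14.43/10.8 = 1.337 m. Q_A = (1/0.027)·14.43·1.337^(2/3)·√0.0015 = 25.12 m³/s.
Channel B: With bottom width b = 1.55 m and side slope z = 3: A = (b + zy)y = (1.55 + 3×1.76)×1.76 = 12.02 m²; P = b + 2y√(1+z²) = 1.55 + 2×1.76×3.162 = 12.68 m. Hydraulic radius R = A/P = 12.02/12.68 = 0.9479 m. Q_B = (1/0.027)·12.02·0.9479^(2/3)·√0.0015 = 16.64 m³/s.
Q_A = 25.12 m³/s vs Q_B = 16.64 m³/s, so channel A carries more.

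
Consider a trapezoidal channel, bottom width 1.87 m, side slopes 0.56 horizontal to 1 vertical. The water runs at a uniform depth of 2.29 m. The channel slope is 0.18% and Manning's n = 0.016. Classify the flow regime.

With bottom width b = 1.87 m and side slope z = 0.56: A = (b + zy)y = (1.87 + 0.56×2.29)×2.29 = 7.219 m²; P = b + 2y√(1+z²) = 1.87 + 2×2.29×1.146 = 7.119 m.
Hydraulic radius R = A/P = 7.219/7.119 = 1.014 m.
V = (1/n) R^(2/3) √S = (1/0.016) × 1.014^(2/3) × √0.0018 = 2.676 m/s. Hydraulic depth D_h = A/T = 7.219/4.435 = 1.628 m.
Froude number Fr = V/√(g·D_h) = 2.676/√(9.81×1.628) = 0.67, which is less than 1, so the flow is subcritical.

subcritical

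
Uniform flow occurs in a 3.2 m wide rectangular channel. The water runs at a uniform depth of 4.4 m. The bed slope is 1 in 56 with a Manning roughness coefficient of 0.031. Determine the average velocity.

Flow area A = b·y = 3.2 × 4.4 = 14.08 m². Wetted perimeter P = b + 2y = 3.2 + 2×4.4 = 12 m.
Hydraulic radius R = A/P = 14.08/12 = 1.173 m.
From Manning's equation, V = (1/n) R^(2/3) S^(1/2) = (1/0.031) × 1.173^(2/3) × 0.01786^(1/2) = 4.8 m/s.

V = 4.8 m/s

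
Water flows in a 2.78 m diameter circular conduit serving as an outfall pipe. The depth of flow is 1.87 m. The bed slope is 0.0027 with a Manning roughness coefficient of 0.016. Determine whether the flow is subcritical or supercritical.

subcritical

For a circular section of diameter D = 2.78 m at depth y = 1.87 m, the central angle is θ = 2 arccos(1 − 2y/D) = 3.847 rad. Then A = (D²/8)(θ − sin θ) = 4.342 m² and P = Dθ/2 = 5.347 m.
Hydraulic radius R = A/P = 4.342/5.347 = 0.8121 m.
V = (1/n) R^(2/3) √S = (1/0.016) × 0.8121^(2/3) × √0.0027 = 2.827 m/s. Hydraulic depth D_h = A/T = 4.342/2.609 = 1.664 m.
Froude number Fr = V/√(g·D_h) = 2.827/√(9.81×1.664) = 0.7, which is less than 1, so the flow is subcritical.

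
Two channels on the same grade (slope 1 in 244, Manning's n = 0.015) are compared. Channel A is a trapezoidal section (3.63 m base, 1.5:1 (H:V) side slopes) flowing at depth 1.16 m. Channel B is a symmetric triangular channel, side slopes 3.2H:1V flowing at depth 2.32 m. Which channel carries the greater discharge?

channel B

Channel A: With bottom width b = 3.63 m and side slope z = 1.5: A = (b + zy)y = (3.63 + 1.5×1.16)×1.16 = 6.229 m²; P = b + 2y√(1+z²) = 3.63 + 2×1.16×1.803 = 7.812 m. Hydraulic radius R = A/P = 6.229/7.812 = 0.7973 m. Q_A = (1/0.015)·6.229·0.7973^(2/3)·√0.004098 = 22.86 m³/s.
Channel B: For a triangular section with side slope z = 3.2: A = zy² = 3.2×2.32² = 17.22 m²; P = 2y√(1+z²) = 2×2.32×3.353 = 15.56 m. Hydraulic radius R = A/P = 17.22/15.56 = 1.107 m. Q_B = (1/0.015)·17.22·1.107^(2/3)·√0.004098 = 78.67 m³/s.
Q_A = 22.86 m³/s vs Q_B = 78.67 m³/s, so channel B carries more.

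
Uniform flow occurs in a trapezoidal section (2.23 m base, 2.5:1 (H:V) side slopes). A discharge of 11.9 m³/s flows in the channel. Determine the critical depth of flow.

y_c = 0.996 m

At critical depth, Q² T / (g A³) = 1, i.e. A³/T = Q²/g = 11.9²/9.81 = 14.44.
Try y = 1.17 m: A³/T = 27.15 — too large.
Try y = 0.996 m: A³/T = 14.41 — close enough.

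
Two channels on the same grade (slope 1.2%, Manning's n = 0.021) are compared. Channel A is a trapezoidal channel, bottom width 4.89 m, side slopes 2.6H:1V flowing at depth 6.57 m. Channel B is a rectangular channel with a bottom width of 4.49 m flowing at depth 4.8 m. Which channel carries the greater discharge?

Channel A: With bottom width b = 4.89 m and side slope z = 2.6: A = (b + zy)y = (4.89 + 2.6×6.57)×6.57 = 144.4 m²; P = b + 2y√(1+z²) = 4.89 + 2×6.57×2.786 = 41.49 m. Hydraulic radius R = A/P = 144.4/41.49 = 3.479 m. Q_A = (1/0.021)·144.4·3.479^(2/3)·√0.012 = 1729 m³/s.
Channel B: Flow area A = b·y = 4.49 × 4.8 = 21.55 m². Wetted perimeter P = b + 2y = 4.49 + 2×4.8 = 14.09 m. Hydraulic radius R = A/P = 21.55/14.09 = 1.53 m. Q_B = (1/0.021)·21.55·1.53^(2/3)·√0.012 = 149.2 m³/s.
Q_A = 1729 m³/s vs Q_B = 149.2 m³/s, so channel A carries more.

channel A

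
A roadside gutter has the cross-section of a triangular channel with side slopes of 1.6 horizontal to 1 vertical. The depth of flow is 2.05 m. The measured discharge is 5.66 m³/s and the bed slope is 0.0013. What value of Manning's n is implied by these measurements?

For a triangular section with side slope z = 1.6: A = zy² = 1.6×2.05² = 6.724 m²; P = 2y√(1+z²) = 2×2.05×1.887 = 7.736 m.
Hydraulic radius R = A/P = 6.724/7.736 = 0.8692 m.
Rearranging Manning's equation: n = (1/Q) A R^(2/3) S^(1/2) = (1/5.66) × 6.724 × 0.8692^(2/3) × √0.0013 = 0.039.

n = 0.039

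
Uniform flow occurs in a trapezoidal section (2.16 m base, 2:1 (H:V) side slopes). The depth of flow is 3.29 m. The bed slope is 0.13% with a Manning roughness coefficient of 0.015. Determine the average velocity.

With bottom width b = 2.16 m and side slope z = 2: A = (b + zy)y = (2.16 + 2×3.29)×3.29 = 28.75 m²; P = b + 2y√(1+z²) = 2.16 + 2×3.29×2.236 = 16.87 m.
Hydraulic radius R = A/P = 28.75/16.87 = 1.704 m.
From Manning's equation, V = (1/n) R^(2/3) S^(1/2) = (1/0.015) × 1.704^(2/3) × 0.0013^(1/2) = 3.43 m/s.

V = 3.43 m/s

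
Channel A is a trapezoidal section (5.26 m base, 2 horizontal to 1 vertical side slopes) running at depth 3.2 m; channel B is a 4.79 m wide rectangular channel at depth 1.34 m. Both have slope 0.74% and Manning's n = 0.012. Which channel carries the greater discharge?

Channel A: With bottom width b = 5.26 m and side slope z = 2: A = (b + zy)y = (5.26 + 2×3.2)×3.2 = 37.31 m²; P = b + 2y√(1+z²) = 5.26 + 2×3.2×2.236 = 19.57 m. Hydraulic radius R = A/P = 37.31/19.57 = 1.907 m. Q_A = (1/0.012)·37.31·1.907^(2/3)·√0.0074 = 411.3 m³/s.
Channel B: Flow area A = b·y = 4.79 × 1.34 = 6.419 m². Wetted perimeter P = b + 2y = 4.79 + 2×1.34 = 7.47 m. Hydraulic radius R = A/P = 6.419/7.47 = 0.8593 m. Q_B = (1/0.012)·6.419·0.8593^(2/3)·√0.0074 = 41.59 m³/s.
Q_A = 411.3 m³/s vs Q_B = 41.59 m³/s, so channel A carries more.

channel A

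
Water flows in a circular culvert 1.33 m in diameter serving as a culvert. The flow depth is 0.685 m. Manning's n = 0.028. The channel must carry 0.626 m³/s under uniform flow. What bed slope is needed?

For a circular section of diameter D = 1.33 m at depth y = 0.685 m, the central angle is θ = 2 arccos(1 − 2y/D) = 3.202 rad. Then A = (D²/8)(θ − sin θ) = 0.7212 m² and P = Dθ/2 = 2.129 m.
Hydraulic radius R = A/P = 0.7212/2.129 = 0.3387 m.
From Manning's equation, S = [nQ / (1 A R^(2/3))]² = [0.028 × 0.626 / (1 × 0.7212 × 0.3387^(2/3))]² = 0.0025.

S = 0.0025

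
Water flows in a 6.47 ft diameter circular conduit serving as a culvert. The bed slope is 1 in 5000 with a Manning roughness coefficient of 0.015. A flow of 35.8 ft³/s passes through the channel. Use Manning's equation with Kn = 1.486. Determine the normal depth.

y_n = 3.48 ft

Manning's equation rearranged: A R^(2/3) = nQ / (1.486·√S) = 0.015 × 35.8 / (1.486 × √0.0002) = 25.55.
Try y = 4.03 ft: A R^(2/3) = 32.2 — high.
Try y = 2.44 ft: A R^(2/3) = 13.7 — low.
Try y = 3.48 ft: A R^(2/3) = 25.59 — matches.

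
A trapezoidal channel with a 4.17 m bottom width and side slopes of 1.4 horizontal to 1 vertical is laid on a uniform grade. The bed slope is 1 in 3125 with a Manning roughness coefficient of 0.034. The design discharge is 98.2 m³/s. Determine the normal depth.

y_n = 6.46 m

Manning's equation rearranged: A R^(2/3) = nQ / (1·√S) = 0.034 × 98.2 / (√0.00032) = 186.6.
Trying y = 8.05 m: A R^(2/3) = 308 — too large.
Trying y = 4.42 m: A R^(2/3) = 81.21 — too small.
Trying y = 6.46 m: A R^(2/3) = 186.7 — ≈ 186.6.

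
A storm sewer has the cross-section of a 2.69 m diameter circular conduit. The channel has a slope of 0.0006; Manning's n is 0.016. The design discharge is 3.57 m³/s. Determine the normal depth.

Manning's equation rearranged: A R^(2/3) = nQ / (1·√S) = 0.016 × 3.57 / (√0.0006) = 2.332.
Try y = 1.55 m: A R^(2/3) = 2.752 — high.
Try y = 0.969 m: A R^(2/3) = 1.211 — low.
Try y = 1.4 m: A R^(2/3) = 2.333 — ≈ 2.332.

y_n = 1.4 m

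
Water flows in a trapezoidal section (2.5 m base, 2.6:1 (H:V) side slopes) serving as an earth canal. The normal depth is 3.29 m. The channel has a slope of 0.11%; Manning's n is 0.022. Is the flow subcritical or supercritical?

With bottom width b = 2.5 m and side slope z = 2.6: A = (b + zy)y = (2.5 + 2.6×3.29)×3.29 = 36.37 m²; P = b + 2y√(1+z²) = 2.5 + 2×3.29×2.786 = 20.83 m.
Hydraulic radius R = A/P = 36.37/20.83 = 1.746 m.
V = (1/n) R^(2/3) √S = (1/0.022) × 1.746^(2/3) × √0.0011 = 2.186 m/s. Hydraulic depth D_h = A/T = 36.37/19.61 = 1.855 m.
Froude number Fr = V/√(g·D_h) = 2.186/√(9.81×1.855) = 0.512, which is less than 1, so the flow is subcritical.

subcritical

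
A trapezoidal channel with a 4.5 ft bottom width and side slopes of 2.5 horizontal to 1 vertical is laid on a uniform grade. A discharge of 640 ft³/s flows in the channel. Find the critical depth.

At critical depth, Q² T / (g A³) = 1, i.e. A³/T = Q²/g = 640²/32.2 = 12720.
Try y = 3.3 ft: A³/T = 3547 — low.
Try y = 5.07 ft: A³/T = 22120 — high.
Try y = 4.46 ft: A³/T = 12690 — ≈ 12720.

y_c = 4.46 ft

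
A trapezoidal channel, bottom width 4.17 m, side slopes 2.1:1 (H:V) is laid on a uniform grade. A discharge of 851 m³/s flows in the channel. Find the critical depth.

y_c = 7.11 m

At critical depth, Q² T / (g A³) = 1, i.e. A³/T = Q²/g = 851²/9.81 = 73820.
Try y = 6.16 m: A³/T = 38950 — too small.
Try y = 7.11 m: A³/T = 73600 — ≈ 73820.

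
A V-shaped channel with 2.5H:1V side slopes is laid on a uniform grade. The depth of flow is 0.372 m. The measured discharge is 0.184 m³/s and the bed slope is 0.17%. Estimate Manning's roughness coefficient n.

For a triangular section with side slope z = 2.5: A = zy² = 2.5×0.372² = 0.346 m²; P = 2y√(1+z²) = 2×0.372×2.693 = 2.003 m.
Hydraulic radius R = A/P = 0.346/2.003 = 0.1727 m.
Rearranging Manning's equation: n = (1/Q) A R^(2/3) S^(1/2) = (1/0.184) × 0.346 × 0.1727^(2/3) × √0.0017 = 0.024.

n = 0.024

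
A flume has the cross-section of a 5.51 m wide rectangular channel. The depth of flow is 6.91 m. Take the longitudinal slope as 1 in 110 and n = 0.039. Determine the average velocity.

Flow area A = b·y = 5.51 × 6.91 = 38.07 m². Wetted perimeter P = b + 2y = 5.51 + 2×6.91 = 19.33 m.
Hydraulic radius R = A/P = 38.07/19.33 = 1.97 m.
From Manning's equation, V = (1/n) R^(2/3) S^(1/2) = (1/0.039) × 1.97^(2/3) × 0.009091^(1/2) = 3.84 m/s.

V = 3.84 m/s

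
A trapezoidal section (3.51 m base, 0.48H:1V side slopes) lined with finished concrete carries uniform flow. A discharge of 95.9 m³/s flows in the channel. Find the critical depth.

At critical depth, Q² T / (g A³) = 1, i.e. A³/T = Q²/g = 95.9²/9.81 = 937.5.
Try y = 2.56 m: A³/T = 299.2 — short.
Try y = 4.36 m: A³/T = 1894 — over.
Try y = 3.57 m: A³/T = 934.8 — close enough.

y_c = 3.57 m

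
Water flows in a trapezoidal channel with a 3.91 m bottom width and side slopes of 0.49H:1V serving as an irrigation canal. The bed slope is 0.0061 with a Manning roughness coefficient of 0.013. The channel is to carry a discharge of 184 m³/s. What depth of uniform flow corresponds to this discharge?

y_n = 3.7 m

Manning's equation rearranged: A R^(2/3) = nQ / (1·√S) = 0.013 × 184 / (√0.0061) = 30.63.
Trying y = 2.91 m: A R^(2/3) = 20.3 — low.
Trying y = 4.71 m: A R^(2/3) = 47.01 — high.
Trying y = 3.7 m: A R^(2/3) = 30.67 — matches.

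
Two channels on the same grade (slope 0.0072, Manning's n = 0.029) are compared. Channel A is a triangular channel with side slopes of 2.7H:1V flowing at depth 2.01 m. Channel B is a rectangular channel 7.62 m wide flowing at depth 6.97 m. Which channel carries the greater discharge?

channel B

Channel A: For a triangular section with side slope z = 2.7: A = zy² = 2.7×2.01² = 10.91 m²; P = 2y√(1+z²) = 2×2.01×2.879 = 11.57 m. Hydraulic radius R = A/P = 10.91/11.57 = 0.9424 m. Q_A = (1/0.029)·10.91·0.9424^(2/3)·√0.0072 = 30.68 m³/s.
Channel B: Flow area A = b·y = 7.62 × 6.97 = 53.11 m². Wetted perimeter P = b + 2y = 7.62 + 2×6.97 = 21.56 m. Hydraulic radius R = A/P = 53.11/21.56 = 2.463 m. Q_B = (1/0.029)·53.11·2.463^(2/3)·√0.0072 = 283.5 m³/s.
Q_A = 30.68 m³/s vs Q_B = 283.5 m³/s, so channel B carries more.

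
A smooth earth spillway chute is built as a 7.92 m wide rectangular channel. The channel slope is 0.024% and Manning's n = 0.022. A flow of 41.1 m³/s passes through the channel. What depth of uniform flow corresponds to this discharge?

Manning's equation rearranged: A R^(2/3) = nQ / (1·√S) = 0.022 × 41.1 / (√0.00024) = 58.37.
Try y = 4.97 m: A R^(2/3) = 66.66 — over.
Try y = 4.49 m: A R^(2/3) = 58.39 — ≈ 58.37.

y_n = 4.49 m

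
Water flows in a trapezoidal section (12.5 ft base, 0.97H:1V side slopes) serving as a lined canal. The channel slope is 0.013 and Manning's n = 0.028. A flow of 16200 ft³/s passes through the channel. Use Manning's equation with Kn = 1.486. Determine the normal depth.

y_n = 19.5 ft

Manning's equation rearranged: A R^(2/3) = nQ / (1.486·√S) = 0.028 × 16200 / (1.486 × √0.013) = 2677.
At y = 13.3 ft: A R^(2/3) = 1215 — too small.
At y = 22.9 ft: A R^(2/3) = 3792 — too large.
At y = 19.5 ft: A R^(2/3) = 2683 — matches.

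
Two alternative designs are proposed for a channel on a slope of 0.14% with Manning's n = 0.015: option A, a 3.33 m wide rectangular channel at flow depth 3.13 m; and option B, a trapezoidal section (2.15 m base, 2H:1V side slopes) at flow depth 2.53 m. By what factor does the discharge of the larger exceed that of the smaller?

2.03

Channel A: Flow area A = b·y = 3.33 × 3.13 = 10.42 m². Wetted perimeter P = b + 2y = 3.33 + 2×3.13 = 9.59 m. Hydraulic radius R = A/P = 10.42/9.59 = 1.087 m. Q_A = (1/0.015)·10.42·1.087^(2/3)·√0.0014 = 27.48 m³/s.
Channel B: With bottom width b = 2.15 m and side slope z = 2: A = (b + zy)y = (2.15 + 2×2.53)×2.53 = 18.24 m²; P = b + 2y√(1+z²) = 2.15 + 2×2.53×2.236 = 13.46 m. Hydraulic radius R = A/P = 18.24/13.46 = 1.355 m. Q_B = (1/0.015)·18.24·1.355^(2/3)·√0.0014 = 55.71 m³/s.
The larger discharge is 55.71 m³/s and the smaller is 27.48 m³/s; the ratio is 2.03.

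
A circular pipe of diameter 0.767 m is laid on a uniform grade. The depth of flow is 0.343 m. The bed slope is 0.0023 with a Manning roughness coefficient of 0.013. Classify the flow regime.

subcritical

For a circular section of diameter D = 0.767 m at depth y = 0.343 m, the central angle is θ = 2 arccos(1 − 2y/D) = 2.93 rad. Then A = (D²/8)(θ − sin θ) = 0.2 m² and P = Dθ/2 = 1.124 m.
Hydraulic radius R = A/P = 0.2/1.124 = 0.178 m.
V = (1/n) R^(2/3) √S = (1/0.013) × 0.178^(2/3) × √0.0023 = 1.167 m/s. Hydraulic depth D_h = A/T = 0.2/0.7627 = 0.2622 m.
Froude number Fr = V/√(g·D_h) = 1.167/√(9.81×0.2622) = 0.728, which is less than 1, so the flow is subcritical.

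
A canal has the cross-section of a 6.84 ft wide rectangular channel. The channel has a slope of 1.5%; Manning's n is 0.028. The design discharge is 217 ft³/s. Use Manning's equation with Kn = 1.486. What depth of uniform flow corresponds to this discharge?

Manning's equation rearranged: A R^(2/3) = nQ / (1.486·√S) = 0.028 × 217 / (1.486 × √0.015) = 33.39.
Trying y = 2.85 ft: A R^(2/3) = 26.16 — too small.
Trying y = 3.76 ft: A R^(2/3) = 37.93 — too large.
Trying y = 3.41 ft: A R^(2/3) = 33.32 — close enough.

y_n = 3.41 ft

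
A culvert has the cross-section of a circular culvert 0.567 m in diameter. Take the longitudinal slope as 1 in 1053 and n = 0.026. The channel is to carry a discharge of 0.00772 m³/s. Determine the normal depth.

Manning's equation rearranged: A R^(2/3) = nQ / (1·√S) = 0.026 × 0.00772 / (√0.0009497) = 0.006513.
Try y = 0.0851 m: A R^(2/3) = 0.003341 — low.
Try y = 0.131 m: A R^(2/3) = 0.008037 — high.
Try y = 0.118 m: A R^(2/3) = 0.006515 — close enough.

y_n = 0.118 m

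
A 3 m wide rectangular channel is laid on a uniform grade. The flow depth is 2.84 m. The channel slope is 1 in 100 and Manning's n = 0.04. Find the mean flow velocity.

Flow area A = b·y = 3 × 2.84 = 8.52 m². Wetted perimeter P = b + 2y = 3 + 2×2.84 = 8.68 m.
Hydraulic radius R = A/P = 8.52/8.68 = 0.9816 m.
From Manning's equation, V = (1/n) R^(2/3) S^(1/2) = (1/0.04) × 0.9816^(2/3) × 0.01^(1/2) = 2.47 m/s.

V = 2.47 m/s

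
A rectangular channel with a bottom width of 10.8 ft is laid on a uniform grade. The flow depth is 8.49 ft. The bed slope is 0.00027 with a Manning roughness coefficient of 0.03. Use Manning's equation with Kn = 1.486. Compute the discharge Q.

Q = 165 ft³/s

Flow area A = b·y = 10.8 × 8.49 = 91.69 ft². Wetted perimeter P = b + 2y = 10.8 + 2×8.49 = 27.78 ft.
Hydraulic radius R = A/P = 91.69/27.78 = 3.301 ft.
Manning's equation: Q = (1.486/n) A R^(2/3) S^(1/2) = (1.486/0.03) × 91.69 × 3.301^(2/3) × 0.00027^(1/2) = 165 ft³/s.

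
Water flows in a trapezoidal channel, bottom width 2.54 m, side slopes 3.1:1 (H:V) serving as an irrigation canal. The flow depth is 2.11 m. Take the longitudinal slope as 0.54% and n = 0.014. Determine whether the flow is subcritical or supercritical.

supercritical

With bottom width b = 2.54 m and side slope z = 3.1: A = (b + zy)y = (2.54 + 3.1×2.11)×2.11 = 19.16 m²; P = b + 2y√(1+z²) = 2.54 + 2×2.11×3.257 = 16.29 m.
Hydraulic radius R = A/P = 19.16/16.29 = 1.177 m.
V = (1/n) R^(2/3) √S = (1/0.014) × 1.177^(2/3) × √0.0054 = 5.85 m/s. Hydraulic depth D_h = A/T = 19.16/15.62 = 1.227 m.
Froude number Fr = V/√(g·D_h) = 5.85/√(9.81×1.227) = 1.69, which is greater than 1, so the flow is supercritical.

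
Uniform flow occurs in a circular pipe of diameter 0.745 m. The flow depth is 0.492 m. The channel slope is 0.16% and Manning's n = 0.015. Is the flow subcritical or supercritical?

For a circular section of diameter D = 0.745 m at depth y = 0.492 m, the central angle is θ = 2 arccos(1 − 2y/D) = 3.795 rad. Then A = (D²/8)(θ − sin θ) = 0.3054 m² and P = Dθ/2 = 1.414 m.
Hydraulic radius R = A/P = 0.3054/1.414 = 0.2161 m.
V = (1/n) R^(2/3) √S = (1/0.015) × 0.2161^(2/3) × √0.0016 = 0.9602 m/s. Hydraulic depth D_h = A/T = 0.3054/0.7056 = 0.4329 m.
Froude number Fr = V/√(g·D_h) = 0.9602/√(9.81×0.4329) = 0.466, which is less than 1, so the flow is subcritical.

subcritical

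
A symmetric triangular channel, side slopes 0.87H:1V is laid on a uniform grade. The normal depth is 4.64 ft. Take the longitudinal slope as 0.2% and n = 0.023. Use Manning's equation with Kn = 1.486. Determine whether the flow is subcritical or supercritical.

For a triangular section with side slope z = 0.87: A = zy² = 0.87×4.64² = 18.73 ft²; P = 2y√(1+z²) = 2×4.64×1.325 = 12.3 ft.
Hydraulic radius R = A/P = 18.73/12.3 = 1.523 ft.
V = (1.486/n) R^(2/3) √S = (1.486/0.023) × 1.523^(2/3) × √0.002 = 3.824 ft/s. Hydraulic depth D_h = A/T = 18.73/8.074 = 2.32 ft.
Froude number Fr = V/√(g·D_h) = 3.824/√(32.2×2.32) = 0.442, which is less than 1, so the flow is subcritical.

subcritical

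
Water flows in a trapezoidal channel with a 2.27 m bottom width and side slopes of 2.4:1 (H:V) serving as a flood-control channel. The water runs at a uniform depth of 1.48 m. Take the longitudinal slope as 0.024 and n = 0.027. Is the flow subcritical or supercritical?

With bottom width b = 2.27 m and side slope z = 2.4: A = (b + zy)y = (2.27 + 2.4×1.48)×1.48 = 8.617 m²; P = b + 2y√(1+z²) = 2.27 + 2×1.48×2.6 = 9.966 m.
Hydraulic radius R = A/P = 8.617/9.966 = 0.8646 m.
V = (1/n) R^(2/3) √S = (1/0.027) × 0.8646^(2/3) × √0.024 = 5.207 m/s. Hydraulic depth D_h = A/T = 8.617/9.374 = 0.9192 m.
Froude number Fr = V/√(g·D_h) = 5.207/√(9.81×0.9192) = 1.73, which is greater than 1, so the flow is supercritical.

supercritical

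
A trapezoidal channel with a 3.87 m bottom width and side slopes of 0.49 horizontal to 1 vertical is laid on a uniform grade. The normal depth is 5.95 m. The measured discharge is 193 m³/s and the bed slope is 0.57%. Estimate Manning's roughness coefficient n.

With bottom width b = 3.87 m and side slope z = 0.49: A = (b + zy)y = (3.87 + 0.49×5.95)×5.95 = 40.37 m²; P = b + 2y√(1+z²) = 3.87 + 2×5.95×1.114 = 17.12 m.
Hydraulic radius R = A/P = 40.37/17.12 = 2.358 m.
Rearranging Manning's equation: n = (1/Q) A R^(2/3) S^(1/2) = (1/193) × 40.37 × 2.358^(2/3) × √0.0057 = 0.028.

n = 0.028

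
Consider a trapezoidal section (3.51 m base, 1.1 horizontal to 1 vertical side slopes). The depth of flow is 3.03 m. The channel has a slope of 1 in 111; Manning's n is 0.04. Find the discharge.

With bottom width b = 3.51 m and side slope z = 1.1: A = (b + zy)y = (3.51 + 1.1×3.03)×3.03 = 20.73 m²; P = b + 2y√(1+z²) = 3.51 + 2×3.03×1.487 = 12.52 m.
Hydraulic radius R = A/P = 20.73/12.52 = 1.656 m.
Manning's equation: Q = (1/n) A R^(2/3) S^(1/2) = (1/0.04) × 20.73 × 1.656^(2/3) × 0.009009^(1/2) = 68.9 m³/s.

Q = 68.9 m³/s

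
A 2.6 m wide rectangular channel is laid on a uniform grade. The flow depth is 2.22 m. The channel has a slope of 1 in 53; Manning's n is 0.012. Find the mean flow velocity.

V = 10 m/s

Flow area A = b·y = 2.6 × 2.22 = 5.772 m². Wetted perimeter P = b + 2y = 2.6 + 2×2.22 = 7.04 m.
Hydraulic radius R = A/P = 5.772/7.04 = 0.8199 m.
From Manning's equation, V = (1/n) R^(2/3) S^(1/2) = (1/0.012) × 0.8199^(2/3) × 0.01887^(1/2) = 10 m/s.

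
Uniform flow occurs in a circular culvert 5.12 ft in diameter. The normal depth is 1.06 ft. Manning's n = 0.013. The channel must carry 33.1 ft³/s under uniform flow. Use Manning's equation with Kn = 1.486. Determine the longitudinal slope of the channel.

For a circular section of diameter D = 5.12 ft at depth y = 1.06 ft, the central angle is θ = 2 arccos(1 − 2y/D) = 1.89 rad. Then A = (D²/8)(θ − sin θ) = 3.08 ft² and P = Dθ/2 = 4.837 ft.
Hydraulic radius R = A/P = 3.08/4.837 = 0.6367 ft.
From Manning's equation, S = [nQ / (1.486 A R^(2/3))]² = [0.013 × 33.1 / (1.486 × 3.08 × 0.6367^(2/3))]² = 0.0161.

S = 0.0161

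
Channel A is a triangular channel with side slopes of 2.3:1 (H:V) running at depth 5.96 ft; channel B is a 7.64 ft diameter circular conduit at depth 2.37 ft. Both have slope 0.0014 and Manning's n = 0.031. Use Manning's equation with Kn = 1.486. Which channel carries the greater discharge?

Channel A: For a triangular section with side slope z = 2.3: A = zy² = 2.3×5.96² = 81.7 ft²; P = 2y√(1+z²) = 2×5.96×2.508 = 29.9 ft. Hydraulic radius R = A/P = 81.7/29.9 = 2.733 ft. Q_A = (1.486/0.031)·81.7·2.733^(2/3)·√0.0014 = 286.4 ft³/s.
Channel B: For a circular section of diameter D = 7.64 ft at depth y = 2.37 ft, the central angle is θ = 2 arccos(1 − 2y/D) = 2.363 rad. Then A = (D²/8)(θ − sin θ) = 12.12 ft² and P = Dθ/2 = 9.026 ft. Hydraulic radius R = A/P = 12.12/9.026 = 1.342 ft. Q_B = (1.486/0.031)·12.12·1.342^(2/3)·√0.0014 = 26.44 ft³/s.
Q_A = 286.4 ft³/s vs Q_B = 26.44 ft³/s, so channel A carries more.

channel A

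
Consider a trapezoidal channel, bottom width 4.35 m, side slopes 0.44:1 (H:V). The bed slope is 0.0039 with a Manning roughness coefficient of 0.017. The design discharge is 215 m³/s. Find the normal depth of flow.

Manning's equation rearranged: A R^(2/3) = nQ / (1·√S) = 0.017 × 215 / (√0.0039) = 58.53.
At y = 4.25 m: A R^(2/3) = 41.1 — short.
At y = 5.21 m: A R^(2/3) = 58.53 — matches.

y_n = 5.21 m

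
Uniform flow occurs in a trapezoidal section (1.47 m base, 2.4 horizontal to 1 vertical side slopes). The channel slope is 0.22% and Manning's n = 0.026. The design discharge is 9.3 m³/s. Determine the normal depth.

Manning's equation rearranged: A R^(2/3) = nQ / (1·√S) = 0.026 × 9.3 / (√0.0022) = 5.155.
At y = 1.59 m: A R^(2/3) = 7.619 — high.
At y = 0.925 m: A R^(2/3) = 2.273 — low.
At y = 1.34 m: A R^(2/3) = 5.156 — close enough.

y_n = 1.34 m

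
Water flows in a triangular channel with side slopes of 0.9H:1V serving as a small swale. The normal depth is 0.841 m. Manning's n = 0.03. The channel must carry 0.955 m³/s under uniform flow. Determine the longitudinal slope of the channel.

S = 0.011

For a triangular section with side slope z = 0.9: A = zy² = 0.9×0.841² = 0.6366 m²; P = 2y√(1+z²) = 2×0.841×1.345 = 2.263 m.
Hydraulic radius R = A/P = 0.6366/2.263 = 0.2813 m.
From Manning's equation, S = [nQ / (1 A R^(2/3))]² = [0.03 × 0.955 / (1 × 0.6366 × 0.2813^(2/3))]² = 0.011.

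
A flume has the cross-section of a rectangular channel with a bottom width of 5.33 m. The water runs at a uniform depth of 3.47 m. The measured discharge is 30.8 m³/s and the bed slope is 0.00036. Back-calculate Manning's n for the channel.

Flow area A = b·y = 5.33 × 3.47 = 18.5 m². Wetted perimeter P = b + 2y = 5.33 + 2×3.47 = 12.27 m.
Hydraulic radius R = A/P = 18.5/12.27 = 1.507 m.
Rearranging Manning's equation: n = (1/Q) A R^(2/3) S^(1/2) = (1/30.8) × 18.5 × 1.507^(2/3) × √0.00036 = 0.015.

n = 0.015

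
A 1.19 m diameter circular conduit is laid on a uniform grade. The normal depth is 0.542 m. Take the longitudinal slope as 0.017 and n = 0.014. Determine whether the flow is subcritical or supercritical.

For a circular section of diameter D = 1.19 m at depth y = 0.542 m, the central angle is θ = 2 arccos(1 − 2y/D) = 2.963 rad. Then A = (D²/8)(θ − sin θ) = 0.4931 m² and P = Dθ/2 = 1.763 m.
Hydraulic radius R = A/P = 0.4931/1.763 = 0.2797 m.
V = (1/n) R^(2/3) √S = (1/0.014) × 0.2797^(2/3) × √0.017 = 3.983 m/s. Hydraulic depth D_h = A/T = 0.4931/1.185 = 0.416 m.
Froude number Fr = V/√(g·D_h) = 3.983/√(9.81×0.416) = 1.97, which is greater than 1, so the flow is supercritical.

supercritical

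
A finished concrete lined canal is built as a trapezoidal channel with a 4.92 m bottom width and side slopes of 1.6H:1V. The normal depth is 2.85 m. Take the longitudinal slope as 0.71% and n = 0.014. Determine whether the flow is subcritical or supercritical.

With bottom width b = 4.92 m and side slope z = 1.6: A = (b + zy)y = (4.92 + 1.6×2.85)×2.85 = 27.02 m²; P = b + 2y√(1+z²) = 4.92 + 2×2.85×1.887 = 15.67 m.
Hydraulic radius R = A/P = 27.02/15.67 = 1.724 m.
V = (1/n) R^(2/3) √S = (1/0.014) × 1.724^(2/3) × √0.0071 = 8.652 m/s. Hydraulic depth D_h = A/T = 27.02/14.04 = 1.924 m.
Froude number Fr = V/√(g·D_h) = 8.652/√(9.81×1.924) = 1.99, which is greater than 1, so the flow is supercritical.

supercritical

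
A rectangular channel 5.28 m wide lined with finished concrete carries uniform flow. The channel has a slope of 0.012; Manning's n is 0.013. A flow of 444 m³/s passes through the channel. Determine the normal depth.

y_n = 6.55 m

Manning's equation rearranged: A R^(2/3) = nQ / (1·√S) = 0.013 × 444 / (√0.012) = 52.69.
Try y = 5.55 m: A R^(2/3) = 43.19 — short.
Try y = 7.84 m: A R^(2/3) = 65.16 — over.
Try y = 6.55 m: A R^(2/3) = 52.71 — matches.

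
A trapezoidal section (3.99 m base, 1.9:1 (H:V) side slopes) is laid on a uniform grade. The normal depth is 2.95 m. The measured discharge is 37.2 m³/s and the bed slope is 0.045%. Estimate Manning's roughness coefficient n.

With bottom width b = 3.99 m and side slope z = 1.9: A = (b + zy)y = (3.99 + 1.9×2.95)×2.95 = 28.31 m²; P = b + 2y√(1+z²) = 3.99 + 2×2.95×2.147 = 16.66 m.
Hydraulic radius R = A/P = 28.31/16.66 = 1.699 m.
Rearranging Manning's equation: n = (1/Q) A R^(2/3) S^(1/2) = (1/37.2) × 28.31 × 1.699^(2/3) × √0.00045 = 0.023.

n = 0.023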